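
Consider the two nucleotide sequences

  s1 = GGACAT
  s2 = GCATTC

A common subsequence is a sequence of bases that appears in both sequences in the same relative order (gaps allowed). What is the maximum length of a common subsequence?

Let dp[i][j] be the LCS length of the first i bases of s1 and the first j bases of s2. dp[i][j] = dp[i-1][j-1]+1 when the i-th and j-th bases match, else max(dp[i-1][j], dp[i][j-1]).
    ·  G  C  A  T  T  C
 ·  0  0  0  0  0  0  0
 G  0  1  1  1  1  1  1
 G  0  1  1  1  1  1  1
 A  0  1  1  2  2  2  2
 C  0  1  2  2  2  2  3
 A  0  1  2  3  3  3  3
 T  0  1  2  3  4  4  4
dp[6][6] = 4. One LCS (by backtracking along matches): GCAT.

4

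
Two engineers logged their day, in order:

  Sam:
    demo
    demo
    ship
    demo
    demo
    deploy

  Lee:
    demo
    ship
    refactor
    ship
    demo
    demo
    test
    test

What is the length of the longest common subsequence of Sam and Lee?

4

One common subsequence of length 4: demo [1,1]; then ship [3,4]; then demo [4,5]; then demo [5,6], and the DP table's final entry dp[6][8] is also 4, so no common subsequence is longer.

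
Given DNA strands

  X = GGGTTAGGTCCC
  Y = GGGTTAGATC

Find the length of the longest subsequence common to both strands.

Let dp[i][j] be the LCS length of the first i bases of X and the first j bases of Y. dp[i][j] = dp[i-1][j-1]+1 when the i-th and j-th bases match, else max(dp[i-1][j], dp[i][j-1]).
    ·  G  G  G  T  T  A  G  A  T  C
 ·  0  0  0  0  0  0  0  0  0  0  0
 G  0  1  1  1  1  1  1  1  1  1  1
 G  0  1  2  2  2  2  2  2  2  2  2
 G  0  1  2  3  3  3  3  3  3  3  3
 T  0  1  2  3  4  4  4  4  4  4  4
 T  0  1  2  3  4  5  5  5  5  5  5
 A  0  1  2  3  4  5  6  6  6  6  6
 G  0  1  2  3  4  5  6  7  7  7  7
 G  0  1  2  3  4  5  6  7  7  7  7
 T  0  1  2  3  4  5  6  7  7  8  8
 C  0  1  2  3  4  5  6  7  7  8  9
 C  0  1  2  3  4  5  6  7  7  8  9
 C  0  1  2  3  4  5  6  7  7  8  9
dp[12][10] = 9. One LCS (by backtracking along matches): GGGTTAGTC.

9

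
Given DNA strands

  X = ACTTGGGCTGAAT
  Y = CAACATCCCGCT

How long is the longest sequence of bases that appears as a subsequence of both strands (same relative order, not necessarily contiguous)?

Pick A [1,3] → C [2,4] → T [3,6] → G [7,10] → C [8,11] → T [13,12]; all 6 bases appear in both, in order. Since dp[13][12] = 6, nothing longer is possible.

6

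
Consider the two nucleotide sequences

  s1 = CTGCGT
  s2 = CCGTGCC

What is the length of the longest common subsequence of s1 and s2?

Match C at s1[1]=s2[2], then T at s1[2]=s2[4], then G at s1[3]=s2[5], then C at s1[4]=s2[7] — 4 bases in the same relative order in both. Since dp[6][7] = 4, nothing longer is possible.

4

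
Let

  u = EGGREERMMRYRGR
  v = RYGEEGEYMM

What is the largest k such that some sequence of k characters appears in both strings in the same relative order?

Match E [1,5] → G [3,6] → E [5,7] → M [8,9] → M [9,10] — 5 characters in the same relative order in both. Since dp[14][10] = 5, nothing longer is possible.

5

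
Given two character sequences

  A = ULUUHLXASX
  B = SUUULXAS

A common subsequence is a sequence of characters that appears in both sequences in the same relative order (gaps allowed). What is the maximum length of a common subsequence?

7

Taking U at A[1]=B[2], U at A[3]=B[3], U at A[4]=B[4], L at A[6]=B[5], X at A[7]=B[6], A at A[8]=B[7], S at A[9]=B[8] gives a common subsequence of length 7. Since dp[10][8] = 7, nothing longer is possible.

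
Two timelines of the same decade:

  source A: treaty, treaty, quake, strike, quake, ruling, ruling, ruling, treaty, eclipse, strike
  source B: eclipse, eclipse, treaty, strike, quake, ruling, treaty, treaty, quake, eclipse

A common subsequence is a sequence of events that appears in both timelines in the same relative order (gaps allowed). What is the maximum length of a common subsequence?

Taking treaty [2,3]; then strike [4,4]; then quake [5,5]; then ruling [6,6]; then treaty [9,8]; then eclipse [10,10] gives a common subsequence of length 6. The LCS DP gives dp[11][10] = 6, so this is optimal.

6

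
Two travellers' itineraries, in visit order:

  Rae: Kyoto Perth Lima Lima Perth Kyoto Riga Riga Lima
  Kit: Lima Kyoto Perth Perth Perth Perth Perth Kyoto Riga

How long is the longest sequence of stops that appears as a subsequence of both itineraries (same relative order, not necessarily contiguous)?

5

Match Kyoto at Rae[1]=Kit[2] → Perth at Rae[2]=Kit[6] → Perth at Rae[5]=Kit[7] → Kyoto at Rae[6]=Kit[8] → Riga at Rae[8]=Kit[9] — 5 stops in the same relative order in both. Since dp[9][9] = 5, nothing longer is possible.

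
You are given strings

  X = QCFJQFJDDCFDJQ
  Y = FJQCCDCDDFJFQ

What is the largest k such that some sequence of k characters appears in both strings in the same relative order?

8

Pick F at X[3]=Y[1] → J at X[4]=Y[2] → Q at X[5]=Y[3] → D at X[8]=Y[8] → D at X[9]=Y[9] → F at X[11]=Y[10] → J at X[13]=Y[11] → Q at X[14]=Y[13]; all 8 characters appear in both, in order, and the DP table's final entry dp[14][13] is also 8, so no common subsequence is longer.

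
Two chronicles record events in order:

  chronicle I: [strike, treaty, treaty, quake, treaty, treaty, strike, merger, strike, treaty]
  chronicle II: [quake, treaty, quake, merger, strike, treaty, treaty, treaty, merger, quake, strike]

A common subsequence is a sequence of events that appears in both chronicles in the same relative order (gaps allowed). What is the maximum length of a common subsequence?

Match strike (chronicle I #1, chronicle II #5) → treaty (chronicle I #3, chronicle II #6) → treaty (chronicle I #5, chronicle II #7) → treaty (chronicle I #6, chronicle II #8) → merger (chronicle I #8, chronicle II #9) → strike (chronicle I #9, chronicle II #11) — 6 events in the same relative order in both. dp[10][11] = 6 confirms this is the maximum.

6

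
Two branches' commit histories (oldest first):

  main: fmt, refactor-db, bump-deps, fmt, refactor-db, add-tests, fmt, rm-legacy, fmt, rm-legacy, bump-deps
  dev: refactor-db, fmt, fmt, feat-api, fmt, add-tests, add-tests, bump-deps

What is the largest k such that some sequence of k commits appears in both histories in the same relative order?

Taking refactor-db [2,1] → fmt [4,2] → fmt [7,3] → fmt [9,5] → bump-deps [11,8] gives a common subsequence of length 5. Since dp[11][8] = 5, nothing longer is possible.

5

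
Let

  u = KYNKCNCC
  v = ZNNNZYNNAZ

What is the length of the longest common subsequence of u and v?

3

Let dp[i][j] be the LCS length of the first i characters of u and the first j characters of v. dp[i][j] = dp[i-1][j-1]+1 when the i-th and j-th characters match, else max(dp[i-1][j], dp[i][j-1]).
    ·  Z  N  N  N  Z  Y  N  N  A  Z
 ·  0  0  0  0  0  0  0  0  0  0  0
 K  0  0  0  0  0  0  0  0  0  0  0
 Y  0  0  0  0  0  0  1  1  1  1  1
 N  0  0  1  1  1  1  1  2  2  2  2
 K  0  0  1  1  1  1  1  2  2  2  2
 C  0  0  1  1  1  1  1  2  2  2  2
 N  0  0  1  2  2  2  2  2  3  3  3
 C  0  0  1  2  2  2  2  2  3  3  3
 C  0  0  1  2  2  2  2  2  3  3  3
dp[8][10] = 3. One LCS (by backtracking along matches): YNN.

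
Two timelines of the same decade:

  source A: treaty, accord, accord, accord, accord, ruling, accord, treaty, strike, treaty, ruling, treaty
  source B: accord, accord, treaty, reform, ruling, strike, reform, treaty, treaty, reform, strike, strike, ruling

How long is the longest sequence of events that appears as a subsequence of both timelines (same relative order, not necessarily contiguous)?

Taking accord (source A #2, source B #1); then accord (source A #3, source B #2); then ruling (source A #6, source B #5); then treaty (source A #8, source B #9); then strike (source A #9, source B #12); then ruling (source A #11, source B #13) gives a common subsequence of length 6. dp[12][13] = 6 confirms this is the maximum.

6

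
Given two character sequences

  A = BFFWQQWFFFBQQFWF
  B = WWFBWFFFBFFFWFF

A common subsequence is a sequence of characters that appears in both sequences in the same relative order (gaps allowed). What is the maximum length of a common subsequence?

9

Match B at A[1]=B[4] → F at A[2]=B[6] → F at A[3]=B[7] → F at A[8]=B[8] → F at A[9]=B[10] → F at A[10]=B[11] → F at A[14]=B[12] → W at A[15]=B[13] → F at A[16]=B[15] — 9 characters in the same relative order in both, and the DP table's final entry dp[16][15] is also 9, so no common subsequence is longer.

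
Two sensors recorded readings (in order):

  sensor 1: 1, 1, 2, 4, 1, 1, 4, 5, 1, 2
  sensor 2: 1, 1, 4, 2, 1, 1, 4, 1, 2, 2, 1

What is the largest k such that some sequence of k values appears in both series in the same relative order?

8

Let dp[i][j] be the LCS length of the first i values of sensor 1 and the first j values of sensor 2. dp[i][j] = dp[i-1][j-1]+1 when the i-th and j-th values match, else max(dp[i-1][j], dp[i][j-1]).
    ·  1  1  4  2  1  1  4  1  2  2  1
 ·  0  0  0  0  0  0  0  0  0  0  0  0
 1  0  1  1  1  1  1  1  1  1  1  1  1
 1  0  1  2  2  2  2  2  2  2  2  2  2
 2  0  1  2  2  3  3  3  3  3  3  3  3
 4  0  1  2  3  3  3  3  4  4  4  4  4
 1  0  1  2  3  3  4  4  4  5  5  5  5
 1  0  1  2  3  3  4  5  5  5  5  5  6
 4  0  1  2  3  3  4  5  6  6  6  6  6
 5  0  1  2  3  3  4  5  6  6  6  6  6
 1  0  1  2  3  3  4  5  6  7  7  7  7
 2  0  1  2  3  4  4  5  6  7  8  8  8
dp[10][11] = 8. One LCS (by backtracking along matches): 1, 1, 2, 1, 1, 4, 1, 2.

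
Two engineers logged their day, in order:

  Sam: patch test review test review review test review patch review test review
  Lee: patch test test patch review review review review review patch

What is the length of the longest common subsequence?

Taking patch (Sam #1, Lee #1), test (Sam #2, Lee #2), test (Sam #4, Lee #3), review (Sam #5, Lee #5), review (Sam #6, Lee #6), review (Sam #8, Lee #7), review (Sam #10, Lee #8), review (Sam #12, Lee #9) gives a common subsequence of length 8. The LCS DP gives dp[12][10] = 8, so this is optimal.

8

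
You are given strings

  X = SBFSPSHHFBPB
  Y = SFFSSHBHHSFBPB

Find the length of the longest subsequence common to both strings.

One common subsequence of length 10: S (X #1, Y #1); then F (X #3, Y #3); then S (X #4, Y #4); then S (X #6, Y #5); then H (X #7, Y #8); then H (X #8, Y #9); then F (X #9, Y #11); then B (X #10, Y #12); then P (X #11, Y #13); then B (X #12, Y #14). dp[12][14] = 10 confirms this is the maximum.

10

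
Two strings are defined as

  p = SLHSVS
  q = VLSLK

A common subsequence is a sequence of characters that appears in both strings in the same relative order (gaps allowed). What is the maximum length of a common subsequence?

2

Let dp[i][j] be the LCS length of the first i characters of p and the first j characters of q. dp[i][j] = dp[i-1][j-1]+1 when the i-th and j-th characters match, else max(dp[i-1][j], dp[i][j-1]).
    ·  V  L  S  L  K
 ·  0  0  0  0  0  0
 S  0  0  0  1  1  1
 L  0  0  1  1  2  2
 H  0  0  1  1  2  2
 S  0  0  1  2  2  2
 V  0  1  1  2  2  2
 S  0  1  1  2  2  2
dp[6][5] = 2. One LCS (by backtracking along matches): SL.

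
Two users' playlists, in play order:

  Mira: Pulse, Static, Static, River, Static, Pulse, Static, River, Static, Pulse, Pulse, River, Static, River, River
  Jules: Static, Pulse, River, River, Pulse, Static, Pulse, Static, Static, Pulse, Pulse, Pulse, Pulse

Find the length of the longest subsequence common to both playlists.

8

Pick Pulse (Mira #1, Jules #2), River (Mira #4, Jules #4), Static (Mira #5, Jules #6), Pulse (Mira #6, Jules #7), Static (Mira #7, Jules #8), Static (Mira #9, Jules #9), Pulse (Mira #10, Jules #12), Pulse (Mira #11, Jules #13); all 8 songs appear in both, in order, and the DP table's final entry dp[15][13] is also 8, so no common subsequence is longer.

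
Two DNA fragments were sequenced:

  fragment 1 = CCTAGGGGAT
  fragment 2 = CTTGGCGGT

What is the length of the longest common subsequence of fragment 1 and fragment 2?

7

Taking C [1,1]; then T [3,3]; then G [5,4]; then G [6,5]; then G [7,7]; then G [8,8]; then T [10,9] gives a common subsequence of length 7, and the DP table's final entry dp[10][9] is also 7, so no common subsequence is longer.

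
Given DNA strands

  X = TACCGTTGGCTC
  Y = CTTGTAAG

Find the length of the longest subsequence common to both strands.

5

Taking C at X[4]=Y[1]; then T at X[6]=Y[2]; then T at X[7]=Y[3]; then G at X[8]=Y[4]; then G at X[9]=Y[8] gives a common subsequence of length 5. Since dp[12][8] = 5, nothing longer is possible.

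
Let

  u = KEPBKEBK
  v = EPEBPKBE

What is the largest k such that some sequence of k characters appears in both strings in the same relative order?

5

Let dp[i][j] be the LCS length of the first i characters of u and the first j characters of v. dp[i][j] = dp[i-1][j-1]+1 when the i-th and j-th characters match, else max(dp[i-1][j], dp[i][j-1]).
    ·  E  P  E  B  P  K  B  E
 ·  0  0  0  0  0  0  0  0  0
 K  0  0  0  0  0  0  1  1  1
 E  0  1  1  1  1  1  1  1  2
 P  0  1  2  2  2  2  2  2  2
 B  0  1  2  2  3  3  3  3  3
 K  0  1  2  2  3  3  4  4  4
 E  0  1  2  3  3  3  4  4  5
 B  0  1  2  3  4  4  4  5  5
 K  0  1  2  3  4  4  5  5  5
dp[8][8] = 5. One LCS (by backtracking along matches): EPBKE.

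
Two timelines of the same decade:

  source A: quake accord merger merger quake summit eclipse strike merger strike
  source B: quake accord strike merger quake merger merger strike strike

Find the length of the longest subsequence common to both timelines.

6

Taking quake [1,1], accord [2,2], merger [3,6], merger [4,7], strike [8,8], strike [10,9] gives a common subsequence of length 6. The LCS DP gives dp[10][9] = 6, so this is optimal.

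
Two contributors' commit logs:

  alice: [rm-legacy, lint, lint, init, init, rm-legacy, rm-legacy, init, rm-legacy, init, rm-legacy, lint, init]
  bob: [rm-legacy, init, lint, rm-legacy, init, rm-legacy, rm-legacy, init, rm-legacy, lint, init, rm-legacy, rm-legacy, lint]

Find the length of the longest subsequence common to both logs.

10

Match rm-legacy [1,1], lint [2,3], init [5,5], rm-legacy [6,6], rm-legacy [7,7], init [8,8], rm-legacy [9,9], init [10,11], rm-legacy [11,13], lint [12,14] — 10 commits in the same relative order in both. dp[13][14] = 10 confirms this is the maximum.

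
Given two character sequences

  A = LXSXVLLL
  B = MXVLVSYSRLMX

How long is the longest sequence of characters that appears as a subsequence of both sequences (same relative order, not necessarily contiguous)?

4

Match X (A #4, B #2); then V (A #5, B #3); then L (A #6, B #4); then L (A #7, B #10) — 4 characters in the same relative order in both. The LCS DP gives dp[8][12] = 4, so this is optimal.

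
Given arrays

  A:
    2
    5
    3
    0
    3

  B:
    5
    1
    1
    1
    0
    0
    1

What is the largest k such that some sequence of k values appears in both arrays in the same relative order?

2

One common subsequence of length 2: 5 at A[2]=B[1] → 0 at A[4]=B[6], and the DP table's final entry dp[5][7] is also 2, so no common subsequence is longer.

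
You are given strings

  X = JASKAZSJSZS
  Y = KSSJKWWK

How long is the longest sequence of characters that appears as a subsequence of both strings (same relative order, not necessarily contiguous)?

3

Let dp[i][j] be the LCS length of the first i characters of X and the first j characters of Y. dp[i][j] = dp[i-1][j-1]+1 when the i-th and j-th characters match, else max(dp[i-1][j], dp[i][j-1]).
    ·  K  S  S  J  K  W  W  K
 ·  0  0  0  0  0  0  0  0  0
 J  0  0  0  0  1  1  1  1  1
 A  0  0  0  0  1  1  1  1  1
 S  0  0  1  1  1  1  1  1  1
 K  0  1  1  1  1  2  2  2  2
 A  0  1  1  1  1  2  2  2  2
 Z  0  1  1  1  1  2  2  2  2
 S  0  1  2  2  2  2  2  2  2
 J  0  1  2  2  3  3  3  3  3
 S  0  1  2  3  3  3  3  3  3
 Z  0  1  2  3  3  3  3  3  3
 S  0  1  2  3  3  3  3  3  3
dp[11][8] = 3. One LCS (by backtracking along matches): SSJ.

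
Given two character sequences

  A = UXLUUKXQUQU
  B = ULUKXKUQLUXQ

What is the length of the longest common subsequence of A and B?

One common subsequence of length 8: U at A[1]=B[1] → L at A[3]=B[2] → U at A[5]=B[3] → K at A[6]=B[4] → X at A[7]=B[5] → Q at A[8]=B[8] → U at A[9]=B[10] → Q at A[10]=B[12]. dp[11][12] = 8 confirms this is the maximum.

8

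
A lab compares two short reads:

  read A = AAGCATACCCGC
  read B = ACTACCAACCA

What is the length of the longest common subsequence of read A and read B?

Taking A (read A #2, read B #1); then C (read A #4, read B #2); then T (read A #6, read B #3); then A (read A #7, read B #4); then C (read A #8, read B #5); then C (read A #9, read B #6); then C (read A #10, read B #9); then C (read A #12, read B #10) gives a common subsequence of length 8. dp[12][11] = 8 confirms this is the maximum.

8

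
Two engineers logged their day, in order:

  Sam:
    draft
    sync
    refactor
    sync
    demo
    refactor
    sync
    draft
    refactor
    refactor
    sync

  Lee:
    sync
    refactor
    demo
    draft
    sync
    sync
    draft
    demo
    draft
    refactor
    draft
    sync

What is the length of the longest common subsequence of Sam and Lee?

7

One common subsequence of length 7: draft (Sam #1, Lee #4), sync (Sam #2, Lee #5), sync (Sam #4, Lee #6), demo (Sam #5, Lee #8), refactor (Sam #6, Lee #10), draft (Sam #8, Lee #11), sync (Sam #11, Lee #12). dp[11][12] = 7 confirms this is the maximum.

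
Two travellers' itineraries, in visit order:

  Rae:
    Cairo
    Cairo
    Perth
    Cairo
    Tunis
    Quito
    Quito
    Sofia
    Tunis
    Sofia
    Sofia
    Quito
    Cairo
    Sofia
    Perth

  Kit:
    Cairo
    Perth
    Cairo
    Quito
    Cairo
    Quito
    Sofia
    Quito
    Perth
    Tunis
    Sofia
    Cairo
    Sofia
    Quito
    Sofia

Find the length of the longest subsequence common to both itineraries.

Taking Cairo (Rae #2, Kit #1), then Perth (Rae #3, Kit #2), then Cairo (Rae #4, Kit #3), then Quito (Rae #6, Kit #4), then Quito (Rae #7, Kit #6), then Sofia (Rae #8, Kit #7), then Tunis (Rae #9, Kit #10), then Sofia (Rae #10, Kit #11), then Sofia (Rae #11, Kit #13), then Quito (Rae #12, Kit #14), then Sofia (Rae #14, Kit #15) gives a common subsequence of length 11. The LCS DP gives dp[15][15] = 11, so this is optimal.

11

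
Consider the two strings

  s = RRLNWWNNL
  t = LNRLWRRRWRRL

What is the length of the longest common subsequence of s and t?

Let dp[i][j] be the LCS length of the first i characters of s and the first j characters of t. dp[i][j] = dp[i-1][j-1]+1 when the i-th and j-th characters match, else max(dp[i-1][j], dp[i][j-1]).
    ·  L  N  R  L  W  R  R  R  W  R  R  L
 ·  0  0  0  0  0  0  0  0  0  0  0  0  0
 R  0  0  0  1  1  1  1  1  1  1  1  1  1
 R  0  0  0  1  1  1  2  2  2  2  2  2  2
 L  0  1  1  1  2  2  2  2  2  2  2  2  3
 N  0  1  2  2  2  2  2  2  2  2  2  2  3
 W  0  1  2  2  2  3  3  3  3  3  3  3  3
 W  0  1  2  2  2  3  3  3  3  4  4  4  4
 N  0  1  2  2  2  3  3  3  3  4  4  4  4
 N  0  1  2  2  2  3  3  3  3  4  4  4  4
 L  0  1  2  2  3  3  3  3  3  4  4  4  5
dp[9][12] = 5. One LCS (by backtracking along matches): RLWWL.

5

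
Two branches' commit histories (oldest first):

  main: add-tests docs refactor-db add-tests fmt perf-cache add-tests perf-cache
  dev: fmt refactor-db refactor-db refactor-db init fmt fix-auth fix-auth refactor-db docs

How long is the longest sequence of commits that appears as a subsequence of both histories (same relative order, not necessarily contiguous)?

2

Match refactor-db [3,4], then fmt [5,6] — 2 commits in the same relative order in both. The LCS DP gives dp[8][10] = 2, so this is optimal.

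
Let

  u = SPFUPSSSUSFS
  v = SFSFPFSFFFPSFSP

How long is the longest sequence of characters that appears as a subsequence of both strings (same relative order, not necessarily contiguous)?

7

Taking S at u[1]=v[3]; then P at u[2]=v[5]; then F at u[3]=v[10]; then P at u[5]=v[11]; then S at u[10]=v[12]; then F at u[11]=v[13]; then S at u[12]=v[14] gives a common subsequence of length 7. dp[12][15] = 7 confirms this is the maximum.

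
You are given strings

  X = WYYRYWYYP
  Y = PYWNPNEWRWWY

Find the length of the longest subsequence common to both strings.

One common subsequence of length 4: W at X[1]=Y[8], then R at X[4]=Y[9], then W at X[6]=Y[11], then Y at X[8]=Y[12]. dp[9][12] = 4 confirms this is the maximum.

4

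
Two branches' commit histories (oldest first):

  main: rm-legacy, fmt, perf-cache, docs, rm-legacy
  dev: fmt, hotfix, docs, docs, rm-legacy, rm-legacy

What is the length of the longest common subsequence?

Pick fmt at main[2]=dev[1], docs at main[4]=dev[4], rm-legacy at main[5]=dev[6]; all 3 commits appear in both, in order. The LCS DP gives dp[5][6] = 3, so this is optimal.

3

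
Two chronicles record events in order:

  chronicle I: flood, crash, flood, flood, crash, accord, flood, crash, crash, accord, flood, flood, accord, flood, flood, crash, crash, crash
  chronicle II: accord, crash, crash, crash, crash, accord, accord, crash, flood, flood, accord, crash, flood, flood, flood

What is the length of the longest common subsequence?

10

Match crash at chronicle I[2]=chronicle II[2]; then crash at chronicle I[5]=chronicle II[3]; then crash at chronicle I[8]=chronicle II[4]; then crash at chronicle I[9]=chronicle II[5]; then accord at chronicle I[10]=chronicle II[7]; then flood at chronicle I[11]=chronicle II[9]; then flood at chronicle I[12]=chronicle II[10]; then accord at chronicle I[13]=chronicle II[11]; then flood at chronicle I[14]=chronicle II[14]; then flood at chronicle I[15]=chronicle II[15] — 10 events in the same relative order in both, and the DP table's final entry dp[18][15] is also 10, so no common subsequence is longer.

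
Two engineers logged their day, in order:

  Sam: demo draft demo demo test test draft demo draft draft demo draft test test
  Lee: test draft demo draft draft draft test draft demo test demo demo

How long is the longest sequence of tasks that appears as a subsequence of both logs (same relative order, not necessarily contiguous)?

Taking test (Sam #6, Lee #1); then draft (Sam #7, Lee #2); then demo (Sam #8, Lee #3); then draft (Sam #9, Lee #4); then draft (Sam #10, Lee #5); then draft (Sam #12, Lee #6); then test (Sam #13, Lee #7); then test (Sam #14, Lee #10) gives a common subsequence of length 8. dp[14][12] = 8 confirms this is the maximum.

8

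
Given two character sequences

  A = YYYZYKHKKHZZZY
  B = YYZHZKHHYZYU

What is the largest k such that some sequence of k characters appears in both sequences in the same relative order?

8

Pick Y [1,1] → Y [2,2] → Z [4,5] → K [6,6] → H [7,7] → H [10,8] → Z [13,10] → Y [14,11]; all 8 characters appear in both, in order. Since dp[14][12] = 8, nothing longer is possible.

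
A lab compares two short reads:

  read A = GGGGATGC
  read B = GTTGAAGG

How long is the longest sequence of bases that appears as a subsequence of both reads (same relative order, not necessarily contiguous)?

4

Let dp[i][j] be the LCS length of the first i bases of read A and the first j bases of read B. dp[i][j] = dp[i-1][j-1]+1 when the i-th and j-th bases match, else max(dp[i-1][j], dp[i][j-1]).
    ·  G  T  T  G  A  A  G  G
 ·  0  0  0  0  0  0  0  0  0
 G  0  1  1  1  1  1  1  1  1
 G  0  1  1  1  2  2  2  2  2
 G  0  1  1  1  2  2  2  3  3
 G  0  1  1  1  2  2  2  3  4
 A  0  1  1  1  2  3  3  3  4
 T  0  1  2  2  2  3  3  3  4
 G  0  1  2  2  3  3  3  4  4
 C  0  1  2  2  3  3  3  4  4
dp[8][8] = 4. One LCS (by backtracking along matches): GGGG.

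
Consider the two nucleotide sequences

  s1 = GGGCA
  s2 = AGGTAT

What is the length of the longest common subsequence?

3

Let dp[i][j] be the LCS length of the first i bases of s1 and the first j bases of s2. dp[i][j] = dp[i-1][j-1]+1 when the i-th and j-th bases match, else max(dp[i-1][j], dp[i][j-1]).
    ·  A  G  G  T  A  T
 ·  0  0  0  0  0  0  0
 G  0  0  1  1  1  1  1
 G  0  0  1  2  2  2  2
 G  0  0  1  2  2  2  2
 C  0  0  1  2  2  2  2
 A  0  1  1  2  2  3  3
dp[5][6] = 3. One LCS (by backtracking along matches): GGA.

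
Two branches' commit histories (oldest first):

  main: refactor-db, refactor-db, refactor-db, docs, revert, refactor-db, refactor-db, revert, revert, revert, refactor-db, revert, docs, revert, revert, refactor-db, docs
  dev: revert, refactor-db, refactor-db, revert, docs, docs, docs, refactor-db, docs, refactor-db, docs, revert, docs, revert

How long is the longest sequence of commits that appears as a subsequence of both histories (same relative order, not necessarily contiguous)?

8

Pick refactor-db (main #1, dev #2) → refactor-db (main #2, dev #3) → refactor-db (main #3, dev #8) → docs (main #4, dev #9) → refactor-db (main #6, dev #10) → revert (main #12, dev #12) → docs (main #13, dev #13) → revert (main #15, dev #14); all 8 commits appear in both, in order. The LCS DP gives dp[17][14] = 8, so this is optimal.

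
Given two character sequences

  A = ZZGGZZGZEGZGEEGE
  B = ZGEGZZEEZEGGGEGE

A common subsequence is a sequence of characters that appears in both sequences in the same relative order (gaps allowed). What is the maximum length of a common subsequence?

One common subsequence of length 12: Z [2,1], G [3,2], G [4,4], Z [5,5], Z [6,6], Z [8,9], E [9,10], G [10,12], G [12,13], E [14,14], G [15,15], E [16,16]. dp[16][16] = 12 confirms this is the maximum.

12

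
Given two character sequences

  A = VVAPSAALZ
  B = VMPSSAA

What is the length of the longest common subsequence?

Pick V at A[1]=B[1], then P at A[4]=B[3], then S at A[5]=B[5], then A at A[6]=B[6], then A at A[7]=B[7]; all 5 characters appear in both, in order. dp[9][7] = 5 confirms this is the maximum.

5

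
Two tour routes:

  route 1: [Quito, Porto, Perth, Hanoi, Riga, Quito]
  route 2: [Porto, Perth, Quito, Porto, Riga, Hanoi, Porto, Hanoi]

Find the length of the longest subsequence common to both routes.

3

Match Quito [1,3], then Porto [2,7], then Hanoi [4,8] — 3 stops in the same relative order in both. dp[6][8] = 3 confirms this is the maximum.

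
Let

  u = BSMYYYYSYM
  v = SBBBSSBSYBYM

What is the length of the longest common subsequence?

Let dp[i][j] be the LCS length of the first i characters of u and the first j characters of v. dp[i][j] = dp[i-1][j-1]+1 when the i-th and j-th characters match, else max(dp[i-1][j], dp[i][j-1]).
    ·  S  B  B  B  S  S  B  S  Y  B  Y  M
 ·  0  0  0  0  0  0  0  0  0  0  0  0  0
 B  0  0  1  1  1  1  1  1  1  1  1  1  1
 S  0  1  1  1  1  2  2  2  2  2  2  2  2
 M  0  1  1  1  1  2  2  2  2  2  2  2  3
 Y  0  1  1  1  1  2  2  2  2  3  3  3  3
 Y  0  1  1  1  1  2  2  2  2  3  3  4  4
 Y  0  1  1  1  1  2  2  2  2  3  3  4  4
 Y  0  1  1  1  1  2  2  2  2  3  3  4  4
 S  0  1  1  1  1  2  3  3  3  3  3  4  4
 Y  0  1  1  1  1  2  3  3  3  4  4  4  4
 M  0  1  1  1  1  2  3  3  3  4  4  4  5
dp[10][12] = 5. One LCS (by backtracking along matches): BSYYM.

5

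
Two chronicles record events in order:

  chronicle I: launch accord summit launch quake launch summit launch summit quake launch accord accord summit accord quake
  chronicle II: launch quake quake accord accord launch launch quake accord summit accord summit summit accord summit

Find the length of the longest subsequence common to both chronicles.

One common subsequence of length 9: launch at chronicle I[1]=chronicle II[1]; then accord at chronicle I[2]=chronicle II[5]; then launch at chronicle I[6]=chronicle II[6]; then launch at chronicle I[8]=chronicle II[7]; then quake at chronicle I[10]=chronicle II[8]; then accord at chronicle I[12]=chronicle II[9]; then accord at chronicle I[13]=chronicle II[11]; then summit at chronicle I[14]=chronicle II[13]; then accord at chronicle I[15]=chronicle II[14], and the DP table's final entry dp[16][15] is also 9, so no common subsequence is longer.

9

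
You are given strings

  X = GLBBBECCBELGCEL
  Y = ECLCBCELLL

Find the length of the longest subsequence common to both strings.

7

Taking E (X #6, Y #1), then C (X #7, Y #2), then C (X #8, Y #4), then B (X #9, Y #5), then E (X #10, Y #7), then L (X #11, Y #9), then L (X #15, Y #10) gives a common subsequence of length 7. dp[15][10] = 7 confirms this is the maximum.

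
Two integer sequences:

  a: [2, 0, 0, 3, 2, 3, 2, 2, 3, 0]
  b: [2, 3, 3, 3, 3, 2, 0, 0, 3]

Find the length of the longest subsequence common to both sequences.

Let dp[i][j] be the LCS length of the first i values of a and the first j values of b. dp[i][j] = dp[i-1][j-1]+1 when the i-th and j-th values match, else max(dp[i-1][j], dp[i][j-1]).
    ·  2  3  3  3  3  2  0  0  3
 ·  0  0  0  0  0  0  0  0  0  0
 2  0  1  1  1  1  1  1  1  1  1
 0  0  1  1  1  1  1  1  2  2  2
 0  0  1  1  1  1  1  1  2  3  3
 3  0  1  2  2  2  2  2  2  3  4
 2  0  1  2  2  2  2  3  3  3  4
 3  0  1  2  3  3  3  3  3  3  4
 2  0  1  2  3  3  3  4  4  4  4
 2  0  1  2  3  3  3  4  4  4  4
 3  0  1  2  3  4  4  4  4  4  5
 0  0  1  2  3  4  4  4  5  5  5
dp[10][9] = 5. One LCS (by backtracking along matches): 2, 3, 3, 2, 3.

5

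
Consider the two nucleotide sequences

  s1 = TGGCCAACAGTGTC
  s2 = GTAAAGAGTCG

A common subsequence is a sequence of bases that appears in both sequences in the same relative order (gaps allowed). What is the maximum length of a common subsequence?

Taking T [1,2] → A [6,3] → A [7,4] → A [9,5] → G [10,6] → G [12,8] → T [13,9] → C [14,10] gives a common subsequence of length 8. The LCS DP gives dp[14][11] = 8, so this is optimal.

8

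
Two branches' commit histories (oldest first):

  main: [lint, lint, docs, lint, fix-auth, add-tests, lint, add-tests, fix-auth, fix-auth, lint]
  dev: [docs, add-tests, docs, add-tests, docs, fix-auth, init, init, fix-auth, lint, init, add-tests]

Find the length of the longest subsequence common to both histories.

Match docs (main #3, dev #1); then add-tests (main #6, dev #2); then add-tests (main #8, dev #4); then fix-auth (main #9, dev #6); then fix-auth (main #10, dev #9); then lint (main #11, dev #10) — 6 commits in the same relative order in both. The LCS DP gives dp[11][12] = 6, so this is optimal.

6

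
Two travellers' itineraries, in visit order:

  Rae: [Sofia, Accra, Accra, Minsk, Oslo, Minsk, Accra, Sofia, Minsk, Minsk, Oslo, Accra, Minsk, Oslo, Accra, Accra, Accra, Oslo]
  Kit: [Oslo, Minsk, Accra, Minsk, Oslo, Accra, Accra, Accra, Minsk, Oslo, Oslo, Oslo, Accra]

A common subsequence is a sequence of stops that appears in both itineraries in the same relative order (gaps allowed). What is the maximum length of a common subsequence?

9

Taking Oslo [5,1]; then Minsk [6,2]; then Accra [7,3]; then Minsk [10,4]; then Oslo [11,5]; then Accra [12,8]; then Minsk [13,9]; then Oslo [14,12]; then Accra [17,13] gives a common subsequence of length 9. dp[18][13] = 9 confirms this is the maximum.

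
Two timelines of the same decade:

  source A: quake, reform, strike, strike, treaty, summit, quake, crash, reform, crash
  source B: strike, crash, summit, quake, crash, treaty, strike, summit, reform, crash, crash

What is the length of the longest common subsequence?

6

Taking strike [3,1] → summit [6,3] → quake [7,4] → crash [8,5] → reform [9,9] → crash [10,11] gives a common subsequence of length 6. Since dp[10][11] = 6, nothing longer is possible.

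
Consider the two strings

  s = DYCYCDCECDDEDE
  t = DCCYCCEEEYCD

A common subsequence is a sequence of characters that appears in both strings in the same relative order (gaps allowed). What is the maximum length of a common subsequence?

Pick D at s[1]=t[1], C at s[3]=t[3], Y at s[4]=t[4], C at s[5]=t[5], C at s[7]=t[6], E at s[8]=t[9], C at s[9]=t[11], D at s[13]=t[12]; all 8 characters appear in both, in order. dp[14][12] = 8 confirms this is the maximum.

8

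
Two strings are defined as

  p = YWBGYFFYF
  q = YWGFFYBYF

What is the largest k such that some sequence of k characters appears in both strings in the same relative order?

Let dp[i][j] be the LCS length of the first i characters of p and the first j characters of q. dp[i][j] = dp[i-1][j-1]+1 when the i-th and j-th characters match, else max(dp[i-1][j], dp[i][j-1]).
    ·  Y  W  G  F  F  Y  B  Y  F
 ·  0  0  0  0  0  0  0  0  0  0
 Y  0  1  1  1  1  1  1  1  1  1
 W  0  1  2  2  2  2  2  2  2  2
 B  0  1  2  2  2  2  2  3  3  3
 G  0  1  2  3  3  3  3  3  3  3
 Y  0  1  2  3  3  3  4  4  4  4
 F  0  1  2  3  4  4  4  4  4  5
 F  0  1  2  3  4  5  5  5  5  5
 Y  0  1  2  3  4  5  6  6  6  6
 F  0  1  2  3  4  5  6  6  6  7
dp[9][9] = 7. One LCS (by backtracking along matches): YWGFFYF.

7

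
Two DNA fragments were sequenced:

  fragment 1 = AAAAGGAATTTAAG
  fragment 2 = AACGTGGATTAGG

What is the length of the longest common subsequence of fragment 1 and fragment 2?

9

One common subsequence of length 9: A (fragment 1 #1, fragment 2 #1); then A (fragment 1 #2, fragment 2 #2); then G (fragment 1 #5, fragment 2 #6); then G (fragment 1 #6, fragment 2 #7); then A (fragment 1 #8, fragment 2 #8); then T (fragment 1 #10, fragment 2 #9); then T (fragment 1 #11, fragment 2 #10); then A (fragment 1 #12, fragment 2 #11); then G (fragment 1 #14, fragment 2 #13). dp[14][13] = 9 confirms this is the maximum.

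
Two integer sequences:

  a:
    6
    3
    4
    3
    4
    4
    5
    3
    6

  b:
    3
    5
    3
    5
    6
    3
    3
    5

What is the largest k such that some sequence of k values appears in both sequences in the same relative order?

Pick 6 (a #1, b #5), then 3 (a #2, b #6), then 3 (a #4, b #7), then 5 (a #7, b #8); all 4 values appear in both, in order. dp[9][8] = 4 confirms this is the maximum.

4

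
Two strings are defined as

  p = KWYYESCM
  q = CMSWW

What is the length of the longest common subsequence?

Let dp[i][j] be the LCS length of the first i characters of p and the first j characters of q. dp[i][j] = dp[i-1][j-1]+1 when the i-th and j-th characters match, else max(dp[i-1][j], dp[i][j-1]).
    ·  C  M  S  W  W
 ·  0  0  0  0  0  0
 K  0  0  0  0  0  0
 W  0  0  0  0  1  1
 Y  0  0  0  0  1  1
 Y  0  0  0  0  1  1
 E  0  0  0  0  1  1
 S  0  0  0  1  1  1
 C  0  1  1  1  1  1
 M  0  1  2  2  2  2
dp[8][5] = 2. One LCS (by backtracking along matches): CM.

2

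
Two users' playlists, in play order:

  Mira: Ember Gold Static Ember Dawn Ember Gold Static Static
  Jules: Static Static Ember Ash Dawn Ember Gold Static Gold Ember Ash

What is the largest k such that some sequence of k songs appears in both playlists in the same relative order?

One common subsequence of length 6: Static (Mira #3, Jules #2), Ember (Mira #4, Jules #3), Dawn (Mira #5, Jules #5), Ember (Mira #6, Jules #6), Gold (Mira #7, Jules #7), Static (Mira #8, Jules #8). dp[9][11] = 6 confirms this is the maximum.

6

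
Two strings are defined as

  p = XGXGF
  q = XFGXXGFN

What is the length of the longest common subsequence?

5

Match X [1,1]; then G [2,3]; then X [3,5]; then G [4,6]; then F [5,7] — 5 characters in the same relative order in both. Since dp[5][8] = 5, nothing longer is possible.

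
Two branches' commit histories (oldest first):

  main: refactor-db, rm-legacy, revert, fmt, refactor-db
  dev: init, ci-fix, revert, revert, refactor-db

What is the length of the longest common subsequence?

Match revert (main #3, dev #4); then refactor-db (main #5, dev #5) — 2 commits in the same relative order in both. The LCS DP gives dp[5][5] = 2, so this is optimal.

2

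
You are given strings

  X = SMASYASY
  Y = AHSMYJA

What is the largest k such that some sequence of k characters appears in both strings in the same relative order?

4

Let dp[i][j] be the LCS length of the first i characters of X and the first j characters of Y. dp[i][j] = dp[i-1][j-1]+1 when the i-th and j-th characters match, else max(dp[i-1][j], dp[i][j-1]).
    ·  A  H  S  M  Y  J  A
 ·  0  0  0  0  0  0  0  0
 S  0  0  0  1  1  1  1  1
 M  0  0  0  1  2  2  2  2
 A  0  1  1  1  2  2  2  3
 S  0  1  1  2  2  2  2  3
 Y  0  1  1  2  2  3  3  3
 A  0  1  1  2  2  3  3  4
 S  0  1  1  2  2  3  3  4
 Y  0  1  1  2  2  3  3  4
dp[8][7] = 4. One LCS (by backtracking along matches): SMYA.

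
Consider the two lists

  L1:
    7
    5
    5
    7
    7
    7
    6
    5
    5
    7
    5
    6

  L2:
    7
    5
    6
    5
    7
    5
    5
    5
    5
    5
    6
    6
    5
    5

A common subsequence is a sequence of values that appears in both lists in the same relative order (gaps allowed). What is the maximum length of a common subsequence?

8

Taking 7 (L1 #1, L2 #1); then 5 (L1 #2, L2 #2); then 5 (L1 #3, L2 #4); then 7 (L1 #4, L2 #5); then 5 (L1 #8, L2 #8); then 5 (L1 #9, L2 #9); then 5 (L1 #11, L2 #10); then 6 (L1 #12, L2 #12) gives a common subsequence of length 8. dp[12][14] = 8 confirms this is the maximum.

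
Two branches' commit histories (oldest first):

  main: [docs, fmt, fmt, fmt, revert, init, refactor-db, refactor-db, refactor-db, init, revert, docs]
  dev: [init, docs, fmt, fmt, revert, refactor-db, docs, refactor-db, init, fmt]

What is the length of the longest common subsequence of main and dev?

7

Pick docs [1,2] → fmt [3,3] → fmt [4,4] → revert [5,5] → refactor-db [7,6] → refactor-db [9,8] → init [10,9]; all 7 commits appear in both, in order. Since dp[12][10] = 7, nothing longer is possible.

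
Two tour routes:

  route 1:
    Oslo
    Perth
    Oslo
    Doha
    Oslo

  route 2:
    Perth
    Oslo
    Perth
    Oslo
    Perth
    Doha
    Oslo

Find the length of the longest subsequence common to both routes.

Taking Oslo at route 1[1]=route 2[2]; then Perth at route 1[2]=route 2[3]; then Oslo at route 1[3]=route 2[4]; then Doha at route 1[4]=route 2[6]; then Oslo at route 1[5]=route 2[7] gives a common subsequence of length 5. dp[5][7] = 5 confirms this is the maximum.

5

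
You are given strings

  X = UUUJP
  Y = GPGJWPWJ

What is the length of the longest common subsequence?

Let dp[i][j] be the LCS length of the first i characters of X and the first j characters of Y. dp[i][j] = dp[i-1][j-1]+1 when the i-th and j-th characters match, else max(dp[i-1][j], dp[i][j-1]).
    ·  G  P  G  J  W  P  W  J
 ·  0  0  0  0  0  0  0  0  0
 U  0  0  0  0  0  0  0  0  0
 U  0  0  0  0  0  0  0  0  0
 U  0  0  0  0  0  0  0  0  0
 J  0  0  0  0  1  1  1  1  1
 P  0  0  1  1  1  1  2  2  2
dp[5][8] = 2. One LCS (by backtracking along matches): JP.

2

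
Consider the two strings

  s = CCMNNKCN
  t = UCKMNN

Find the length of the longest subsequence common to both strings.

4

Let dp[i][j] be the LCS length of the first i characters of s and the first j characters of t. dp[i][j] = dp[i-1][j-1]+1 when the i-th and j-th characters match, else max(dp[i-1][j], dp[i][j-1]).
    ·  U  C  K  M  N  N
 ·  0  0  0  0  0  0  0
 C  0  0  1  1  1  1  1
 C  0  0  1  1  1  1  1
 M  0  0  1  1  2  2  2
 N  0  0  1  1  2  3  3
 N  0  0  1  1  2  3  4
 K  0  0  1  2  2  3  4
 C  0  0  1  2  2  3  4
 N  0  0  1  2  2  3  4
dp[8][6] = 4. One LCS (by backtracking along matches): CMNN.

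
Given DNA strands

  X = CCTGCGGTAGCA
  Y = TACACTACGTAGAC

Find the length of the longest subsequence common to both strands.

9

One common subsequence of length 9: C at X[1]=Y[3], C at X[2]=Y[5], T at X[3]=Y[6], C at X[5]=Y[8], G at X[7]=Y[9], T at X[8]=Y[10], A at X[9]=Y[11], G at X[10]=Y[12], C at X[11]=Y[14], and the DP table's final entry dp[12][14] is also 9, so no common subsequence is longer.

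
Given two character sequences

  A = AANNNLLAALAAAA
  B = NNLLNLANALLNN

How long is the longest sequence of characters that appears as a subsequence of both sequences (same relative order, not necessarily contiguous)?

Pick N [3,1], N [4,2], N [5,5], L [7,6], A [8,7], A [9,9], L [10,11]; all 7 characters appear in both, in order. The LCS DP gives dp[14][13] = 7, so this is optimal.

7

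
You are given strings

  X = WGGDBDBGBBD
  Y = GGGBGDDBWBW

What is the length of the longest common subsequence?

Let dp[i][j] be the LCS length of the first i characters of X and the first j characters of Y. dp[i][j] = dp[i-1][j-1]+1 when the i-th and j-th characters match, else max(dp[i-1][j], dp[i][j-1]).
    ·  G  G  G  B  G  D  D  B  W  B  W
 ·  0  0  0  0  0  0  0  0  0  0  0  0
 W  0  0  0  0  0  0  0  0  0  1  1  1
 G  0  1  1  1  1  1  1  1  1  1  1  1
 G  0  1  2  2  2  2  2  2  2  2  2  2
 D  0  1  2  2  2  2  3  3  3  3  3  3
 B  0  1  2  2  3  3  3  3  4  4  4  4
 D  0  1  2  2  3  3  4  4  4  4  4  4
 B  0  1  2  2  3  3  4  4  5  5  5  5
 G  0  1  2  3  3  4  4  4  5  5  5  5
 B  0  1  2  3  4  4  4  4  5  5  6  6
 B  0  1  2  3  4  4  4  4  5  5  6  6
 D  0  1  2  3  4  4  5  5  5  5  6  6
dp[11][11] = 6. One LCS (by backtracking along matches): GGDDBB.

6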